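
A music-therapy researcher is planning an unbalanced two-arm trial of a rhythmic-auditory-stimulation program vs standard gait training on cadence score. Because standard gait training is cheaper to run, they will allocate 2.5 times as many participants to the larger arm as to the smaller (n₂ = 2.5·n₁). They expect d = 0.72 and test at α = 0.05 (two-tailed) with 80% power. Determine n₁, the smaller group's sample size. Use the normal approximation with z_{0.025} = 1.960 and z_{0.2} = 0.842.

With allocation ratio k = n₂/n₁ = 2.5, Var(x̄₁−x̄₂) = σ²(1/n₁ + 1/(k·n₁)) = σ²·(k+1)/(k·n₁).
So n₁ = (1 + 1/k)·((z_{α/2} + z_β)/d)² = 1.400 × (2.802/0.72)².
n₁ = 1.400 × 15.15 = 21.2.
Round up: n₁ = 22, giving n₂ = 2.5 × 22 = 55.

n₁ = 22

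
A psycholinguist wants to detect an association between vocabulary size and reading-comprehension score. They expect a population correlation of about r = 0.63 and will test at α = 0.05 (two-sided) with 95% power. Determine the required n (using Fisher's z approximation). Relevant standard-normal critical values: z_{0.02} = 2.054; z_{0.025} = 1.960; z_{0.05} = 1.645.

Fisher's z: C = ½·ln((1+r)/(1−r)) = ½·ln(4.4054) = 0.7414.
n = ((z_{α/2} + z_β)/C)² + 3.
(1.960 + 1.645) / 0.7414 = 3.605 / 0.7414 = 4.862.
n = 4.862² + 3 = 23.64 + 3 = 26.6.
Round up.

n = 27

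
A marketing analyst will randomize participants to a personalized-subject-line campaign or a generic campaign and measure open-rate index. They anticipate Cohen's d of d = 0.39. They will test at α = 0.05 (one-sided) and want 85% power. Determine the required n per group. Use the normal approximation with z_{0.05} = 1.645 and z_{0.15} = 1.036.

For two independent groups with equal n: n = 2·((z_{α} + z_β) / d)².
z_{α} + z_β = 1.645 + 1.036 = 2.681.
n = 2 × (2.681 / 0.39)² = 2 × 6.874² = 2 × 47.26 = 94.5.
Round up to the next whole participant.

n = 95 per group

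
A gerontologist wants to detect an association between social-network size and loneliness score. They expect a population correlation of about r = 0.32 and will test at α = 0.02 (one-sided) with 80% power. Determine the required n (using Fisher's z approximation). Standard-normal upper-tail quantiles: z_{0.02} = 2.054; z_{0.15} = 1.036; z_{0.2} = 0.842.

n = 80

Fisher's z: C = ½·ln((1+r)/(1−r)) = ½·ln(1.9412) = 0.3316.
n = ((z_{α} + z_β)/C)² + 3.
(2.054 + 0.842) / 0.3316 = 2.896 / 0.3316 = 8.733.
n = 8.733² + 3 = 76.27 + 3 = 79.3.
Round up.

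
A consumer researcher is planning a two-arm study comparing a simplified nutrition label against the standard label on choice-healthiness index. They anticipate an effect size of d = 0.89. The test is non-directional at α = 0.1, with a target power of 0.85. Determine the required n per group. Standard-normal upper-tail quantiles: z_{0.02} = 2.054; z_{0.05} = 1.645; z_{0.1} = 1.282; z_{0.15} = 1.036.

For two independent groups with equal n: n = 2·((z_{α/2} + z_β) / d)².
z_{α/2} + z_β = 1.645 + 1.036 = 2.681.
n = 2 × (2.681 / 0.89)² = 2 × 3.012² = 2 × 9.07 = 18.1.
Round up to the next whole participant.

n = 19 per group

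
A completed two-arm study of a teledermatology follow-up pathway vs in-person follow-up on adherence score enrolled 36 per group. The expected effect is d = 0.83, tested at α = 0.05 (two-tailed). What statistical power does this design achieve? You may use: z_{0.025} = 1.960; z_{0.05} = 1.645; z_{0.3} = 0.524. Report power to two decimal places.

For two equal groups, power = Φ(d·√(n/2) − z_{α/2}).
d·√(n/2) = 0.83 × √(36/2) = 0.83 × 4.243 = 3.521.
z_β = 3.521 − 1.960 = 1.561.
Power = Φ(1.561) = 0.941.

power ≈ 0.94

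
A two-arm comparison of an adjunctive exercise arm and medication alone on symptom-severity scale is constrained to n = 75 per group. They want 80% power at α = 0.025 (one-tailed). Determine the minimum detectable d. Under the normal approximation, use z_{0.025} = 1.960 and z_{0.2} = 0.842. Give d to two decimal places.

d_min ≈ 0.46

For two independent groups of n = 75 each: d_min = (z_{α} + z_β)·√(2/n).
z-sum = 1.960 + 0.842 = 2.802.
d_min = 2.802 × √(2/75) = 2.802 × 0.1633 = 0.458.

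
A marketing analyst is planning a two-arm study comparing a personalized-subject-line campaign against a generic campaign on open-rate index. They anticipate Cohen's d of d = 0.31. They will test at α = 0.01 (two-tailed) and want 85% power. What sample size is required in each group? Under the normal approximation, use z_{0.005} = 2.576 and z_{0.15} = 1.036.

For two independent groups with equal n: n = 2·((z_{α/2} + z_β) / d)².
z_{α/2} + z_β = 2.576 + 1.036 = 3.612.
n = 2 × (3.612 / 0.31)² = 2 × 11.652² = 2 × 135.76 = 271.5.
Round up to the next whole participant.

n = 272 per group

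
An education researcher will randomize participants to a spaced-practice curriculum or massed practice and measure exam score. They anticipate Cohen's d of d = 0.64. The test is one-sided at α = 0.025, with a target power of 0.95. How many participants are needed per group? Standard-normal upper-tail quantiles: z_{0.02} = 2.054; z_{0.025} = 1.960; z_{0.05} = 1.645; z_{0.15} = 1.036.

n = 64 per group

For two independent groups with equal n: n = 2·((z_{α} + z_β) / d)².
z_{α} + z_β = 1.960 + 1.645 = 3.605.
n = 2 × (3.605 / 0.64)² = 2 × 5.633² = 2 × 31.73 = 63.5.
Round up to the next whole participant.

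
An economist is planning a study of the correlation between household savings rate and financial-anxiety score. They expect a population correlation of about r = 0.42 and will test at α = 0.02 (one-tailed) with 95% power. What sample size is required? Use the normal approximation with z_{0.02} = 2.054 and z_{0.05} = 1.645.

Fisher's z: C = ½·ln((1+r)/(1−r)) = ½·ln(2.4483) = 0.4477.
n = ((z_{α} + z_β)/C)² + 3.
(2.054 + 1.645) / 0.4477 = 3.699 / 0.4477 = 8.262.
n = 8.262² + 3 = 68.26 + 3 = 71.3.
Round up.

n = 72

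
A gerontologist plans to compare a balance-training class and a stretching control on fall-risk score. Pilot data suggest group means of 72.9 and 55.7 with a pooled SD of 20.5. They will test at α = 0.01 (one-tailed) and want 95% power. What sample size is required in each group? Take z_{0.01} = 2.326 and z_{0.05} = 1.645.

Cohen's d = |M₁ − M₂| / SD_pooled = |72.9 − 55.7| / 20.5 = 17.2 / 20.5 = 0.839.
For two independent groups with equal n: n = 2·((z_{α} + z_β) / d)².
z_{α} + z_β = 2.326 + 1.645 = 3.971.
n = 2 × (3.971 / 0.839)² = 2 × 4.733² = 2 × 22.40 = 44.8.
Round up to the next whole participant.

n = 45 per group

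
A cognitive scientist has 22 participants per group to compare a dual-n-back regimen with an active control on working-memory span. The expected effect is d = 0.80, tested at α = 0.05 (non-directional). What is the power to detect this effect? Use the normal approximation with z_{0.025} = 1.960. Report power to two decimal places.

For two equal groups, power = Φ(d·√(n/2) − z_{α/2}).
d·√(n/2) = 0.80 × √(22/2) = 0.80 × 3.317 = 2.653.
z_β = 2.653 − 1.960 = 0.693.
Power = Φ(0.693) = 0.756.

power ≈ 0.76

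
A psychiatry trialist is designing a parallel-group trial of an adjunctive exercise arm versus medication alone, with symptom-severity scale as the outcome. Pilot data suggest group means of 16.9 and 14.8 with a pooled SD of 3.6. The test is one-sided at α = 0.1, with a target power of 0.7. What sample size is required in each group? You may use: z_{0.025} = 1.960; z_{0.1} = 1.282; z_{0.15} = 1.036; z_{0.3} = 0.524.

n = 20 per group

Cohen's d = |M₁ − M₂| / SD_pooled = |16.9 − 14.8| / 3.6 = 2.1 / 3.6 = 0.583.
For two independent groups with equal n: n = 2·((z_{α} + z_β) / d)².
z_{α} + z_β = 1.282 + 0.524 = 1.806.
n = 2 × (1.806 / 0.583)² = 2 × 3.098² = 2 × 9.60 = 19.2.
Round up to the next whole participant.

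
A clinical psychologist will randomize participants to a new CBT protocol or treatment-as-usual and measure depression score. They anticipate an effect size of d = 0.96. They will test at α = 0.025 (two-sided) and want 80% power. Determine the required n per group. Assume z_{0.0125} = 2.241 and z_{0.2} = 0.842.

For two independent groups with equal n: n = 2·((z_{α/2} + z_β) / d)².
z_{α/2} + z_β = 2.241 + 0.842 = 3.083.
n = 2 × (3.083 / 0.96)² = 2 × 3.211² = 2 × 10.31 = 20.6.
Round up to the next whole participant.

n = 21 per group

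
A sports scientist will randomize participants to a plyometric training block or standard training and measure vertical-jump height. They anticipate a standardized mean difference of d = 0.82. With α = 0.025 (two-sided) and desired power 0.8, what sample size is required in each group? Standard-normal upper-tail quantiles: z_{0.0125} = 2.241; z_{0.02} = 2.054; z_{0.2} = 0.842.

n = 29 per group

For two independent groups with equal n: n = 2·((z_{α/2} + z_β) / d)².
z_{α/2} + z_β = 2.241 + 0.842 = 3.083.
n = 2 × (3.083 / 0.82)² = 2 × 3.760² = 2 × 14.14 = 28.3.
Round up to the next whole participant.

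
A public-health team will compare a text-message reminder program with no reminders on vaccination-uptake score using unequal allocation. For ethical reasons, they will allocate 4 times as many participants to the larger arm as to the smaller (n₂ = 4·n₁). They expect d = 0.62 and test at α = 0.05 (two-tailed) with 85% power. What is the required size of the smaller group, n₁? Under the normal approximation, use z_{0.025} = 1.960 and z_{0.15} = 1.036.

With allocation ratio k = n₂/n₁ = 4, Var(x̄₁−x̄₂) = σ²(1/n₁ + 1/(k·n₁)) = σ²·(k+1)/(k·n₁).
So n₁ = (1 + 1/k)·((z_{α/2} + z_β)/d)² = 1.250 × (2.996/0.62)².
n₁ = 1.250 × 23.35 = 29.2.
Round up: n₁ = 30, giving n₂ = 4 × 30 = 120.

n₁ = 30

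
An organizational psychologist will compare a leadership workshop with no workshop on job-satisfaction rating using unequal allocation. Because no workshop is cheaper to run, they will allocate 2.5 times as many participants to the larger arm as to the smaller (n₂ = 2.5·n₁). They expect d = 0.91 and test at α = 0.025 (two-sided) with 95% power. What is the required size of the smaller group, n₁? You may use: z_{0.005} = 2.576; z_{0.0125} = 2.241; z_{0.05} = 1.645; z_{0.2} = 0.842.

With allocation ratio k = n₂/n₁ = 2.5, Var(x̄₁−x̄₂) = σ²(1/n₁ + 1/(k·n₁)) = σ²·(k+1)/(k·n₁).
So n₁ = (1 + 1/k)·((z_{α/2} + z_β)/d)² = 1.400 × (3.886/0.91)².
n₁ = 1.400 × 18.24 = 25.5.
Round up: n₁ = 26, giving n₂ = 2.5 × 26 = 65.

n₁ = 26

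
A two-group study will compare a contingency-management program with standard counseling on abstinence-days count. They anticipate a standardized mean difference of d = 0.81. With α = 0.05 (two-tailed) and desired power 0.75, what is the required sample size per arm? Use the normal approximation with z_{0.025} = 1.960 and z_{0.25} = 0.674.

n = 22 per group

For two independent groups with equal n: n = 2·((z_{α/2} + z_β) / d)².
z_{α/2} + z_β = 1.960 + 0.674 = 2.634.
n = 2 × (2.634 / 0.81)² = 2 × 3.252² = 2 × 10.57 = 21.1.
Round up to the next whole participant.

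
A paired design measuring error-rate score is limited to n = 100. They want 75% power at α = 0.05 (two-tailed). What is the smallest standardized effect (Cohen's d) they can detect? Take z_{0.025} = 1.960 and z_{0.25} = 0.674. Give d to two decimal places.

d_min ≈ 0.26

For a single sample (or paired design) of n = 100: d_min = (z_{α/2} + z_β)/√n.
z-sum = 1.960 + 0.674 = 2.634.
d_min = 2.634 / √100 = 2.634 / 10.000 = 0.263.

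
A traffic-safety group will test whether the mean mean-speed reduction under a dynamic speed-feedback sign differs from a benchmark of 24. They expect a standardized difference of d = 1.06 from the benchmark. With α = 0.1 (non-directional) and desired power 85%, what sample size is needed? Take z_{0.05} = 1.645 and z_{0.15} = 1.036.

n = 7

For a one-sample test: n = ((z_{α/2} + z_β) / d)².
z_{α/2} + z_β = 1.645 + 1.036 = 2.681.
n = (2.681 / 1.06)² = 2.529² = 6.40.
Round up.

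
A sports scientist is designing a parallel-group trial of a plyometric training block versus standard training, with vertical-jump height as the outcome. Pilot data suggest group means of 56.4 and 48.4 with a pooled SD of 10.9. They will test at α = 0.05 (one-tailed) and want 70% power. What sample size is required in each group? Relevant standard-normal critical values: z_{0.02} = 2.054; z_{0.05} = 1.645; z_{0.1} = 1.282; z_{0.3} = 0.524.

n = 18 per group

Cohen's d = |M₁ − M₂| / SD_pooled = |56.4 − 48.4| / 10.9 = 8.0 / 10.9 = 0.734.
For two independent groups with equal n: n = 2·((z_{α} + z_β) / d)².
z_{α} + z_β = 1.645 + 0.524 = 2.169.
n = 2 × (2.169 / 0.734)² = 2 × 2.955² = 2 × 8.73 = 17.5.
Round up to the next whole participant.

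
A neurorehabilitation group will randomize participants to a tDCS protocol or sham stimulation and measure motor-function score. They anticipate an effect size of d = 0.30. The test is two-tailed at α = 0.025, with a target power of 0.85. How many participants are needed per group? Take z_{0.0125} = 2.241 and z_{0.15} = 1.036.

For two independent groups with equal n: n = 2·((z_{α/2} + z_β) / d)².
z_{α/2} + z_β = 2.241 + 1.036 = 3.277.
n = 2 × (3.277 / 0.30)² = 2 × 10.923² = 2 × 119.32 = 238.6.
Round up to the next whole participant.

n = 239 per group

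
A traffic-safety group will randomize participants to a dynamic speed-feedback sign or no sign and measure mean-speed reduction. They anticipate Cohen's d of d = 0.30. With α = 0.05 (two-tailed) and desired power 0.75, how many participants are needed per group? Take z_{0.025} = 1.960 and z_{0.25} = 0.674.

For two independent groups with equal n: n = 2·((z_{α/2} + z_β) / d)².
z_{α/2} + z_β = 1.960 + 0.674 = 2.634.
n = 2 × (2.634 / 0.30)² = 2 × 8.780² = 2 × 77.09 = 154.2.
Round up to the next whole participant.

n = 155 per group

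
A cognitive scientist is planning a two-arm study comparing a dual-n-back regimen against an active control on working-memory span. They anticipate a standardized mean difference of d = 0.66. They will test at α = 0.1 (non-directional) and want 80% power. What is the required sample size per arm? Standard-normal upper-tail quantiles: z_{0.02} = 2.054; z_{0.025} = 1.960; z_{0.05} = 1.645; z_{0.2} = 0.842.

n = 29 per group

For two independent groups with equal n: n = 2·((z_{α/2} + z_β) / d)².
z_{α/2} + z_β = 1.645 + 0.842 = 2.487.
n = 2 × (2.487 / 0.66)² = 2 × 3.768² = 2 × 14.20 = 28.4.
Round up to the next whole participant.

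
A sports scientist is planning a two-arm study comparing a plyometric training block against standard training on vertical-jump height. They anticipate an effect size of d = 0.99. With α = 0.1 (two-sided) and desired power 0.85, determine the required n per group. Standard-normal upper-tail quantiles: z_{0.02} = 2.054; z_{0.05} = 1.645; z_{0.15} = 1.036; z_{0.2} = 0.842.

For two independent groups with equal n: n = 2·((z_{α/2} + z_β) / d)².
z_{α/2} + z_β = 1.645 + 1.036 = 2.681.
n = 2 × (2.681 / 0.99)² = 2 × 2.708² = 2 × 7.33 = 14.7.
Round up to the next whole participant.

n = 15 per group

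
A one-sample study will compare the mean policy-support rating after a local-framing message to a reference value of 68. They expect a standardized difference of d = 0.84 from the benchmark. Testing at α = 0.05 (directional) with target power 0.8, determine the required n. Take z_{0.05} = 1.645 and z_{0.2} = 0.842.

n = 9

For a one-sample test: n = ((z_{α} + z_β) / d)².
z_{α} + z_β = 1.645 + 0.842 = 2.487.
n = (2.487 / 0.84)² = 2.961² = 8.77.
Round up.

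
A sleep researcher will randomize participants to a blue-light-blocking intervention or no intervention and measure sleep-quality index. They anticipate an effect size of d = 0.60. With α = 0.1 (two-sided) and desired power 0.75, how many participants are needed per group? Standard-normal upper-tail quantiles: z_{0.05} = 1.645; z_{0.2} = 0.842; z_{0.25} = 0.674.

For two independent groups with equal n: n = 2·((z_{α/2} + z_β) / d)².
z_{α/2} + z_β = 1.645 + 0.674 = 2.319.
n = 2 × (2.319 / 0.60)² = 2 × 3.865² = 2 × 14.94 = 29.9.
Round up to the next whole participant.

n = 30 per group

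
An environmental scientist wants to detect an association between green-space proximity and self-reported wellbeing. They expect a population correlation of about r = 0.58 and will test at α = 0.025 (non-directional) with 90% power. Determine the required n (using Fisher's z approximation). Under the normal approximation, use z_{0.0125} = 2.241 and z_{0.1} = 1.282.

n = 32

Fisher's z: C = ½·ln((1+r)/(1−r)) = ½·ln(3.7619) = 0.6625.
n = ((z_{α/2} + z_β)/C)² + 3.
(2.241 + 1.282) / 0.6625 = 3.523 / 0.6625 = 5.318.
n = 5.318² + 3 = 28.28 + 3 = 31.3.
Round up.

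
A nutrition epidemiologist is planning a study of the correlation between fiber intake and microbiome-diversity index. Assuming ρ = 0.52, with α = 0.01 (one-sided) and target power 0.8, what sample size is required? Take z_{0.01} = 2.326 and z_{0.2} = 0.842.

n = 34

Fisher's z: C = ½·ln((1+r)/(1−r)) = ½·ln(3.1667) = 0.5763.
n = ((z_{α} + z_β)/C)² + 3.
(2.326 + 0.842) / 0.5763 = 3.168 / 0.5763 = 5.497.
n = 5.497² + 3 = 30.22 + 3 = 33.2.
Round up.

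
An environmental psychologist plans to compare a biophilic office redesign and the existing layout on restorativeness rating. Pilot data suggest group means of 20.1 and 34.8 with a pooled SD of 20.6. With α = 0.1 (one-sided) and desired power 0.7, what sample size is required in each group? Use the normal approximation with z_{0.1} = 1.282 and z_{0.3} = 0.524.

Cohen's d = |M₁ − M₂| / SD_pooled = |20.1 − 34.8| / 20.6 = 14.7 / 20.6 = 0.714.
For two independent groups with equal n: n = 2·((z_{α} + z_β) / d)².
z_{α} + z_β = 1.282 + 0.524 = 1.806.
n = 2 × (1.806 / 0.714)² = 2 × 2.529² = 2 × 6.40 = 12.8.
Round up to the next whole participant.

n = 13 per group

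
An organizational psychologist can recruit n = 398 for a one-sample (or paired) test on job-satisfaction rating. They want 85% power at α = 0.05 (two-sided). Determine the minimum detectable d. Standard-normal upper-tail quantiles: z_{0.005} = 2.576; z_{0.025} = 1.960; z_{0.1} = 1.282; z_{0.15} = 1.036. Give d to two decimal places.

d_min ≈ 0.15

For a single sample (or paired design) of n = 398: d_min = (z_{α/2} + z_β)/√n.
z-sum = 1.960 + 1.036 = 2.996.
d_min = 2.996 / √398 = 2.996 / 19.950 = 0.150.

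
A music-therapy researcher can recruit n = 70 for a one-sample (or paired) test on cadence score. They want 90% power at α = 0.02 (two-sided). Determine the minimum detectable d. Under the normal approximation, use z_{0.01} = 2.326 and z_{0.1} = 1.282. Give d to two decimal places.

d_min ≈ 0.43

For a single sample (or paired design) of n = 70: d_min = (z_{α/2} + z_β)/√n.
z-sum = 2.326 + 1.282 = 3.608.
d_min = 3.608 / √70 = 3.608 / 8.367 = 0.431.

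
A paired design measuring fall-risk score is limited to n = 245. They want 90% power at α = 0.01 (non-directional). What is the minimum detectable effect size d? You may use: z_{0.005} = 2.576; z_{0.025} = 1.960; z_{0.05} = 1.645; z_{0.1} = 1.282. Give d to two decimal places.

d_min ≈ 0.25

For a single sample (or paired design) of n = 245: d_min = (z_{α/2} + z_β)/√n.
z-sum = 2.576 + 1.282 = 3.858.
d_min = 3.858 / √245 = 3.858 / 15.652 = 0.246.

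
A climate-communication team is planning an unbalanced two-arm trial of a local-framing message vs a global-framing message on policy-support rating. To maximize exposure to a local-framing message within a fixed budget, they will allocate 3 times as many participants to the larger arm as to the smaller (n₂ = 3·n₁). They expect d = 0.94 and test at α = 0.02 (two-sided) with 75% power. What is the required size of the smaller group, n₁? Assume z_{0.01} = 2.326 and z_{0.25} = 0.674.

n₁ = 14

With allocation ratio k = n₂/n₁ = 3, Var(x̄₁−x̄₂) = σ²(1/n₁ + 1/(k·n₁)) = σ²·(k+1)/(k·n₁).
So n₁ = (1 + 1/k)·((z_{α/2} + z_β)/d)² = 1.333 × (3.000/0.94)².
n₁ = 1.333 × 10.19 = 13.6.
Round up: n₁ = 14, giving n₂ = 3 × 14 = 42.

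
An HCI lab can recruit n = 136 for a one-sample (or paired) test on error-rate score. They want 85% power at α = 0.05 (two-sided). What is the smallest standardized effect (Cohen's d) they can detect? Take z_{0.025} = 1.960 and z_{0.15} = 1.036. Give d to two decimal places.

For a single sample (or paired design) of n = 136: d_min = (z_{α/2} + z_β)/√n.
z-sum = 1.960 + 1.036 = 2.996.
d_min = 2.996 / √136 = 2.996 / 11.662 = 0.257.

d_min ≈ 0.26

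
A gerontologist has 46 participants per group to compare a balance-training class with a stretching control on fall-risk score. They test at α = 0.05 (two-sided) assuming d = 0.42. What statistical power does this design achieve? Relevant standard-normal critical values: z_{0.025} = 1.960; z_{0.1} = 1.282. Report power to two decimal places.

power ≈ 0.52

For two equal groups, power = Φ(d·√(n/2) − z_{α/2}).
d·√(n/2) = 0.42 × √(46/2) = 0.42 × 4.796 = 2.014.
z_β = 2.014 − 1.960 = 0.054.
Power = Φ(0.054) = 0.522.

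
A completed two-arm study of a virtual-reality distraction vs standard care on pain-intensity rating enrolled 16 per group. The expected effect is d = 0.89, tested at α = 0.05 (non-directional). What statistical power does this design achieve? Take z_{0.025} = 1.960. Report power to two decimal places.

power ≈ 0.71

For two equal groups, power = Φ(d·√(n/2) − z_{α/2}).
d·√(n/2) = 0.89 × √(16/2) = 0.89 × 2.828 = 2.517.
z_β = 2.517 − 1.960 = 0.557.
Power = Φ(0.557) = 0.711.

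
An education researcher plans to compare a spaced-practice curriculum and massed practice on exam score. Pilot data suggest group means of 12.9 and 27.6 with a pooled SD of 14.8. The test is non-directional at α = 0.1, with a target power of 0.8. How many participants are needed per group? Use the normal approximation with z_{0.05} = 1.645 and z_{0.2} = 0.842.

Cohen's d = |M₁ − M₂| / SD_pooled = |12.9 − 27.6| / 14.8 = 14.7 / 14.8 = 0.993.
For two independent groups with equal n: n = 2·((z_{α/2} + z_β) / d)².
z_{α/2} + z_β = 1.645 + 0.842 = 2.487.
n = 2 × (2.487 / 0.993)² = 2 × 2.505² = 2 × 6.27 = 12.5.
Round up to the next whole participant.

n = 13 per group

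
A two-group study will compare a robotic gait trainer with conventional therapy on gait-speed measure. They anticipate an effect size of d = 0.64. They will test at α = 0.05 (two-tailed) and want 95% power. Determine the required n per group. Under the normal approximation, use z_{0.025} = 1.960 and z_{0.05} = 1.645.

n = 64 per group

For two independent groups with equal n: n = 2·((z_{α/2} + z_β) / d)².
z_{α/2} + z_β = 1.960 + 1.645 = 3.605.
n = 2 × (3.605 / 0.64)² = 2 × 5.633² = 2 × 31.73 = 63.5.
Round up to the next whole participant.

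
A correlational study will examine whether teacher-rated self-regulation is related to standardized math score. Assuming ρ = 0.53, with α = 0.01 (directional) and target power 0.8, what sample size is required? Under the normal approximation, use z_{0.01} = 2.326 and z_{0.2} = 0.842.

n = 32

Fisher's z: C = ½·ln((1+r)/(1−r)) = ½·ln(3.2553) = 0.5901.
n = ((z_{α} + z_β)/C)² + 3.
(2.326 + 0.842) / 0.5901 = 3.168 / 0.5901 = 5.369.
n = 5.369² + 3 = 28.82 + 3 = 31.8.
Round up.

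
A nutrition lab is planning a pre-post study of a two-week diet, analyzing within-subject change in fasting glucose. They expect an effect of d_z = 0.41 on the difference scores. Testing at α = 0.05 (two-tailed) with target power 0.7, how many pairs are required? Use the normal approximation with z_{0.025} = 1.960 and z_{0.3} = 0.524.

n = 37 pairs

For a paired (one-sample on differences) test: n = ((z_{α/2} + z_β) / d)².
z_{α/2} + z_β = 1.960 + 0.524 = 2.484.
n = (2.484 / 0.41)² = 6.059² = 36.71.
Round up.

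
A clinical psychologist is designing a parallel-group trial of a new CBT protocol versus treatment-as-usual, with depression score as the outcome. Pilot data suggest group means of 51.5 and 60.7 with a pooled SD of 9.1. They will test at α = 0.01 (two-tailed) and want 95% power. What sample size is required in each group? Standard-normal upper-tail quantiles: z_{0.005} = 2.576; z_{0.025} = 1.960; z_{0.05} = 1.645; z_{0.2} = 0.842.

n = 35 per group

Cohen's d = |M₁ − M₂| / SD_pooled = |51.5 − 60.7| / 9.1 = 9.2 / 9.1 = 1.011.
For two independent groups with equal n: n = 2·((z_{α/2} + z_β) / d)².
z_{α/2} + z_β = 2.576 + 1.645 = 4.221.
n = 2 × (4.221 / 1.011)² = 2 × 4.175² = 2 × 17.43 = 34.9.
Round up to the next whole participant.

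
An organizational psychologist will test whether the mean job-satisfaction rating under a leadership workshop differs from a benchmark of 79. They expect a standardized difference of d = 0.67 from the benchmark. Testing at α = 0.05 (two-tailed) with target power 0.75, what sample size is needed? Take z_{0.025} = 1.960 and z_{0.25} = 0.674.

n = 16

For a one-sample test: n = ((z_{α/2} + z_β) / d)².
z_{α/2} + z_β = 1.960 + 0.674 = 2.634.
n = (2.634 / 0.67)² = 3.931² = 15.46.
Round up.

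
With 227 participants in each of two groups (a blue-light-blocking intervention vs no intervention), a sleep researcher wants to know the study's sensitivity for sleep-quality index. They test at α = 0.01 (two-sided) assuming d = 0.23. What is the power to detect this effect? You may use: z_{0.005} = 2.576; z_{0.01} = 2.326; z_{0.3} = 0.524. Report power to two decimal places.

power ≈ 0.45

For two equal groups, power = Φ(d·√(n/2) − z_{α/2}).
d·√(n/2) = 0.23 × √(227/2) = 0.23 × 10.654 = 2.450.
z_β = 2.450 − 2.576 = -0.126.
Power = Φ(-0.126) = 0.450.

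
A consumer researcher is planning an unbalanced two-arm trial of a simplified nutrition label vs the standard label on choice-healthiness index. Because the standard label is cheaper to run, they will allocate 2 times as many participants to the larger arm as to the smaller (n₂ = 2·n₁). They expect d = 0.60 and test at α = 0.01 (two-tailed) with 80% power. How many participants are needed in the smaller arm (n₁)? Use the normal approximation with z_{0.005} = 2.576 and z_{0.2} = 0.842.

n₁ = 49

With allocation ratio k = n₂/n₁ = 2, Var(x̄₁−x̄₂) = σ²(1/n₁ + 1/(k·n₁)) = σ²·(k+1)/(k·n₁).
So n₁ = (1 + 1/k)·((z_{α/2} + z_β)/d)² = 1.500 × (3.418/0.60)².
n₁ = 1.500 × 32.45 = 48.7.
Round up: n₁ = 49, giving n₂ = 2 × 49 = 98.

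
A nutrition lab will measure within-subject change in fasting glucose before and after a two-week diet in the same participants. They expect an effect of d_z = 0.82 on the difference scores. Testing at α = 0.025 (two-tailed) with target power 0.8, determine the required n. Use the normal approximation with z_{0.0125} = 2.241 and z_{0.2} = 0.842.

For a paired (one-sample on differences) test: n = ((z_{α/2} + z_β) / d)².
z_{α/2} + z_β = 2.241 + 0.842 = 3.083.
n = (3.083 / 0.82)² = 3.760² = 14.14.
Round up.

n = 15 pairs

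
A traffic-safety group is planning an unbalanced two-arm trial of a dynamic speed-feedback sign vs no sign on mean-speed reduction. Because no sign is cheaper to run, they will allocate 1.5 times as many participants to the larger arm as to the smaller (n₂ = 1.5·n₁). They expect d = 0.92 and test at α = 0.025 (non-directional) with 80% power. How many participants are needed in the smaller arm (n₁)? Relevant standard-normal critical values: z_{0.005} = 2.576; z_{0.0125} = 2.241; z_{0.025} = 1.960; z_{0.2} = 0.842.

n₁ = 19

With allocation ratio k = n₂/n₁ = 1.5, Var(x̄₁−x̄₂) = σ²(1/n₁ + 1/(k·n₁)) = σ²·(k+1)/(k·n₁).
So n₁ = (1 + 1/k)·((z_{α/2} + z_β)/d)² = 1.667 × (3.083/0.92)².
n₁ = 1.667 × 11.23 = 18.7.
Round up: n₁ = 19, giving n₂ = ⌈1.5 × 19⌉ = ⌈28.5⌉ = 29.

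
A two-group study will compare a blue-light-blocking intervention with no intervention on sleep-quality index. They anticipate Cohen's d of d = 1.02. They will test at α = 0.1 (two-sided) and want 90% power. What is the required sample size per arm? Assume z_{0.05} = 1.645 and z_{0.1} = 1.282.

For two independent groups with equal n: n = 2·((z_{α/2} + z_β) / d)².
z_{α/2} + z_β = 1.645 + 1.282 = 2.927.
n = 2 × (2.927 / 1.02)² = 2 × 2.870² = 2 × 8.23 = 16.5.
Round up to the next whole participant.

n = 17 per group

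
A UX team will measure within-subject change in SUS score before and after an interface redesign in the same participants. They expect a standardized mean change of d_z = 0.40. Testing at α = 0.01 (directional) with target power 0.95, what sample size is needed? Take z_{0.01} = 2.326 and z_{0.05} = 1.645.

For a paired (one-sample on differences) test: n = ((z_{α} + z_β) / d)².
z_{α} + z_β = 2.326 + 1.645 = 3.971.
n = (3.971 / 0.40)² = 9.928² = 98.56.
Round up.

n = 99 pairs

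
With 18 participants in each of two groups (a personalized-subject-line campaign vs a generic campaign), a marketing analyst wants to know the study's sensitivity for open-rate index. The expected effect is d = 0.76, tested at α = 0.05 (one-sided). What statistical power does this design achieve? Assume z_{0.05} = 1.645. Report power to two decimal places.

For two equal groups, power = Φ(d·√(n/2) − z_{α}).
d·√(n/2) = 0.76 × √(18/2) = 0.76 × 3.000 = 2.280.
z_β = 2.280 − 1.645 = 0.635.
Power = Φ(0.635) = 0.737.

power ≈ 0.74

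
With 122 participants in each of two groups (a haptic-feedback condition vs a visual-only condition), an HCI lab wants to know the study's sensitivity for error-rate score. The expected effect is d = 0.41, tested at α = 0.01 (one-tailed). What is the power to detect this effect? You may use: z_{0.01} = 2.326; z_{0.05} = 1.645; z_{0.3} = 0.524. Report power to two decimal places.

For two equal groups, power = Φ(d·√(n/2) − z_{α}).
d·√(n/2) = 0.41 × √(122/2) = 0.41 × 7.810 = 3.202.
z_β = 3.202 − 2.326 = 0.876.
Power = Φ(0.876) = 0.810.

power ≈ 0.81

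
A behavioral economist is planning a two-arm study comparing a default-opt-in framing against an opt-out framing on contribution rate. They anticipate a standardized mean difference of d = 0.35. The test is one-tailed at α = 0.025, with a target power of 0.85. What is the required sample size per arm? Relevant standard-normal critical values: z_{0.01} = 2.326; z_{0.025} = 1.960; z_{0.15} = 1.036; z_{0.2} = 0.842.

n = 147 per group

For two independent groups with equal n: n = 2·((z_{α} + z_β) / d)².
z_{α} + z_β = 1.960 + 1.036 = 2.996.
n = 2 × (2.996 / 0.35)² = 2 × 8.560² = 2 × 73.27 = 146.5.
Round up to the next whole participant.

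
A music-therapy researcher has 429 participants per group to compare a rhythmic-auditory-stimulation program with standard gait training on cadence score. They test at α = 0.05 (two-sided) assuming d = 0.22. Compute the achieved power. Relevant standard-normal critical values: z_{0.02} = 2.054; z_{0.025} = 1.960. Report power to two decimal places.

For two equal groups, power = Φ(d·√(n/2) − z_{α/2}).
d·√(n/2) = 0.22 × √(429/2) = 0.22 × 14.646 = 3.222.
z_β = 3.222 − 1.960 = 1.262.
Power = Φ(1.262) = 0.897.

power ≈ 0.90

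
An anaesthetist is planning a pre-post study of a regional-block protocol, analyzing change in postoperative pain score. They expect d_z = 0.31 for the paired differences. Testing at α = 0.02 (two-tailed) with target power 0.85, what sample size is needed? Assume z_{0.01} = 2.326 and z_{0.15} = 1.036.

n = 118 pairs

For a paired (one-sample on differences) test: n = ((z_{α/2} + z_β) / d)².
z_{α/2} + z_β = 2.326 + 1.036 = 3.362.
n = (3.362 / 0.31)² = 10.845² = 117.62.
Round up.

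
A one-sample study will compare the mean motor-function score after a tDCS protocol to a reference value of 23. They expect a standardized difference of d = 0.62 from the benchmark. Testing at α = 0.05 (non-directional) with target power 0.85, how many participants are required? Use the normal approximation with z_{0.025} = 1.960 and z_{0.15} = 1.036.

For a one-sample test: n = ((z_{α/2} + z_β) / d)².
z_{α/2} + z_β = 1.960 + 1.036 = 2.996.
n = (2.996 / 0.62)² = 4.832² = 23.35.
Round up.

n = 24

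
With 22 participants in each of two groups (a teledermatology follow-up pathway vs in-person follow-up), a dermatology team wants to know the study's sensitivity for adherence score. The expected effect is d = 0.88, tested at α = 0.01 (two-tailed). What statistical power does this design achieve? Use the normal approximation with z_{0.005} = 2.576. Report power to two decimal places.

For two equal groups, power = Φ(d·√(n/2) − z_{α/2}).
d·√(n/2) = 0.88 × √(22/2) = 0.88 × 3.317 = 2.919.
z_β = 2.919 − 2.576 = 0.343.
Power = Φ(0.343) = 0.634.

power ≈ 0.63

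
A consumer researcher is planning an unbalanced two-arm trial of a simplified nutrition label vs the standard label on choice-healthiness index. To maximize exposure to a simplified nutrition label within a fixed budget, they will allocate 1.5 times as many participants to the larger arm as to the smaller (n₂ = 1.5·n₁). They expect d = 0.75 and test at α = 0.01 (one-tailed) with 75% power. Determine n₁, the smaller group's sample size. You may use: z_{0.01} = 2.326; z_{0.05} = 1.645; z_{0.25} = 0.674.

With allocation ratio k = n₂/n₁ = 1.5, Var(x̄₁−x̄₂) = σ²(1/n₁ + 1/(k·n₁)) = σ²·(k+1)/(k·n₁).
So n₁ = (1 + 1/k)·((z_{α} + z_β)/d)² = 1.667 × (3.000/0.75)².
n₁ = 1.667 × 16.00 = 26.7.
Round up: n₁ = 27, giving n₂ = ⌈1.5 × 27⌉ = ⌈40.5⌉ = 41.

n₁ = 27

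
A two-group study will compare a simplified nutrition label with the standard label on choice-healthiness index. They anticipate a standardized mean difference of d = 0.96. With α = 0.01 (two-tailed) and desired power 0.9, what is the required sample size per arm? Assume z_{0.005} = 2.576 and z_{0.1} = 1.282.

n = 33 per group

For two independent groups with equal n: n = 2·((z_{α/2} + z_β) / d)².
z_{α/2} + z_β = 2.576 + 1.282 = 3.858.
n = 2 × (3.858 / 0.96)² = 2 × 4.019² = 2 × 16.15 = 32.3.
Round up to the next whole participant.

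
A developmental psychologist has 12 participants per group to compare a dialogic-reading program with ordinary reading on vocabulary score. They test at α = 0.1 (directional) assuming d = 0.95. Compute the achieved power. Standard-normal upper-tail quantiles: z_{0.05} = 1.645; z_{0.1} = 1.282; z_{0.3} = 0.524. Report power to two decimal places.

power ≈ 0.85

For two equal groups, power = Φ(d·√(n/2) − z_{α}).
d·√(n/2) = 0.95 × √(12/2) = 0.95 × 2.449 = 2.327.
z_β = 2.327 − 1.282 = 1.045.
Power = Φ(1.045) = 0.852.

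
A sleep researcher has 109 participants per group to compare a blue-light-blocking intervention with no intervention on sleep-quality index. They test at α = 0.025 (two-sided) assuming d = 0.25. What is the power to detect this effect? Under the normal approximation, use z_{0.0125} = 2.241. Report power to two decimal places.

power ≈ 0.35

For two equal groups, power = Φ(d·√(n/2) − z_{α/2}).
d·√(n/2) = 0.25 × √(109/2) = 0.25 × 7.382 = 1.846.
z_β = 1.846 − 2.241 = -0.395.
Power = Φ(-0.395) = 0.346.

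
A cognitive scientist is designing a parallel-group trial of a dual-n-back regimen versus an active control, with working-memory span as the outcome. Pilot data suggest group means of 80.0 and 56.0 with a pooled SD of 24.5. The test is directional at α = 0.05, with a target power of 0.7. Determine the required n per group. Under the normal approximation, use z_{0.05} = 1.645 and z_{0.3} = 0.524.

n = 10 per group

Cohen's d = |M₁ − M₂| / SD_pooled = |80.0 − 56.0| / 24.5 = 24.0 / 24.5 = 0.980.
For two independent groups with equal n: n = 2·((z_{α} + z_β) / d)².
z_{α} + z_β = 1.645 + 0.524 = 2.169.
n = 2 × (2.169 / 0.980)² = 2 × 2.213² = 2 × 4.90 = 9.8.
Round up to the next whole participant.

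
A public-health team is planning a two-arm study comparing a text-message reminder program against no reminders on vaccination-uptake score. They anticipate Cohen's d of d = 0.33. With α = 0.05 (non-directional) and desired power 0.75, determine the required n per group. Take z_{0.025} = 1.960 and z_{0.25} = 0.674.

n = 128 per group

For two independent groups with equal n: n = 2·((z_{α/2} + z_β) / d)².
z_{α/2} + z_β = 1.960 + 0.674 = 2.634.
n = 2 × (2.634 / 0.33)² = 2 × 7.982² = 2 × 63.71 = 127.4.
Round up to the next whole participant.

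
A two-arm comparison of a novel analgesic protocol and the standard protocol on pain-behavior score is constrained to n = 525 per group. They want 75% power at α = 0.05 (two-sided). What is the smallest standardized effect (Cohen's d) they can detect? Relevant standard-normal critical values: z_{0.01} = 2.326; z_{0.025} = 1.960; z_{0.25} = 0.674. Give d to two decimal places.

d_min ≈ 0.16

For two independent groups of n = 525 each: d_min = (z_{α/2} + z_β)·√(2/n).
z-sum = 1.960 + 0.674 = 2.634.
d_min = 2.634 × √(2/525) = 2.634 × 0.0617 = 0.163.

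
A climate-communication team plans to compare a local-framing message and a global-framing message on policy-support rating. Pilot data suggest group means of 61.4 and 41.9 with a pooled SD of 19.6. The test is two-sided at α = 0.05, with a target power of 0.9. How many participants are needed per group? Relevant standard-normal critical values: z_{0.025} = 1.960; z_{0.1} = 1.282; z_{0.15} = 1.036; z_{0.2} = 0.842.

Cohen's d = |M₁ − M₂| / SD_pooled = |61.4 − 41.9| / 19.6 = 19.5 / 19.6 = 0.995.
For two independent groups with equal n: n = 2·((z_{α/2} + z_β) / d)².
z_{α/2} + z_β = 1.960 + 1.282 = 3.242.
n = 2 × (3.242 / 0.995)² = 2 × 3.258² = 2 × 10.62 = 21.2.
Round up to the next whole participant.

n = 22 per group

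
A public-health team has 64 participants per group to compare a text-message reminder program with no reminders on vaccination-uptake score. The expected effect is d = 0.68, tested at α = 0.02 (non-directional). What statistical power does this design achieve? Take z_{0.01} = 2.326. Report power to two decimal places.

For two equal groups, power = Φ(d·√(n/2) − z_{α/2}).
d·√(n/2) = 0.68 × √(64/2) = 0.68 × 5.657 = 3.847.
z_β = 3.847 − 2.326 = 1.521.
Power = Φ(1.521) = 0.936.

power ≈ 0.94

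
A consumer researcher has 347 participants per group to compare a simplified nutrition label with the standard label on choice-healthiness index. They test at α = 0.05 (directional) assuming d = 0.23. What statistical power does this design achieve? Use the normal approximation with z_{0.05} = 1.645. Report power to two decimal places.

power ≈ 0.92

For two equal groups, power = Φ(d·√(n/2) − z_{α}).
d·√(n/2) = 0.23 × √(347/2) = 0.23 × 13.172 = 3.030.
z_β = 3.030 − 1.645 = 1.385.
Power = Φ(1.385) = 0.917.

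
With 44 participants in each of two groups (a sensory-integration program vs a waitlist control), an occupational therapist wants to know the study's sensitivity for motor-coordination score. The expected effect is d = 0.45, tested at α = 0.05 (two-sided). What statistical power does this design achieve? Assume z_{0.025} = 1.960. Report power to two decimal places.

power ≈ 0.56

For two equal groups, power = Φ(d·√(n/2) − z_{α/2}).
d·√(n/2) = 0.45 × √(44/2) = 0.45 × 4.690 = 2.111.
z_β = 2.111 − 1.960 = 0.151.
Power = Φ(0.151) = 0.560.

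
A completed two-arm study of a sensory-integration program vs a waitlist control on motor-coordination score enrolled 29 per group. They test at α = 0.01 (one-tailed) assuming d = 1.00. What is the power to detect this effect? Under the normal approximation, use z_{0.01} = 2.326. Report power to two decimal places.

power ≈ 0.93

For two equal groups, power = Φ(d·√(n/2) − z_{α}).
d·√(n/2) = 1.00 × √(29/2) = 1.00 × 3.808 = 3.808.
z_β = 3.808 − 2.326 = 1.482.
Power = Φ(1.482) = 0.931.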